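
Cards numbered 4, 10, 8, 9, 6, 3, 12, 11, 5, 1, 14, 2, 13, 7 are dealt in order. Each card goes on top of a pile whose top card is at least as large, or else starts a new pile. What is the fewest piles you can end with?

5

Place each on the leftmost legal pile:
4 → new pile 1 (tops now [4])
10 → new pile 2 (tops now [4, 10])
8 → pile 2 (tops now [4, 8])
9 → new pile 3 (tops now [4, 8, 9])
6 → pile 2 (tops now [4, 6, 9])
3 → pile 1 (tops now [3, 6, 9])
12 → new pile 4 (tops now [3, 6, 9, 12])
11 → pile 4 (tops now [3, 6, 9, 11])
5 → pile 2 (tops now [3, 5, 9, 11])
1 → pile 1 (tops now [1, 5, 9, 11])
14 → new pile 5 (tops now [1, 5, 9, 11, 14])
2 → pile 2 (tops now [1, 2, 9, 11, 14])
13 → pile 5 (tops now [1, 2, 9, 11, 13])
7 → pile 3 (tops now [1, 2, 7, 11, 13])
Five piles.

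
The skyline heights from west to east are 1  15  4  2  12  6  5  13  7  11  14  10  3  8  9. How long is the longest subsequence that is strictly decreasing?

Let dp[i] be the longest strictly decreasing subsequence ending at i:
i:      1  2  3  4  5  6  7  8  9 10 11 12 13 14 15
a[i]:   1 15  4  2 12  6  5 13  7 11 14 10  3  8  9
dp:     1  1  2  3  2  3  4  2  3  3  2  4  5  5  5
Maximum is 5.

5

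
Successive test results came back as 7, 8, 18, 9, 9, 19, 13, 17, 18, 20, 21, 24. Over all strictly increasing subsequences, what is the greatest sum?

137

Let S[i] be the best sum of a strictly increasing subsequence ending at i:
i:       1   2   3   4   5   6   7   8   9  10  11  12
a[i]:    7   8  18   9   9  19  13  17  18  20  21  24
S:       7  15  33  24  24  52  37  54  72  92 113 137
Maximum is 137 (e.g. 7 + 8 + 9 + 13 + 17 + 18 + 20 + 21 + 24).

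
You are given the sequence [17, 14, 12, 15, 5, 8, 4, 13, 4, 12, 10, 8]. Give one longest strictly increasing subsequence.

5, 8, 13

Patience tails give the LIS length; then backtrack through the dp parents:
17 → extends → [17]
14 → replaces 17 → [14]
12 → replaces 14 → [12]
15 → extends → [12, 15]
5 → replaces 12 → [5, 15]
8 → replaces 15 → [5, 8]
4 → replaces 5 → [4, 8]
13 → extends → [4, 8, 13]
4 → already a tail → [4, 8, 13]
12 → replaces 13 → [4, 8, 12]
10 → replaces 12 → [4, 8, 10]
8 → already a tail → [4, 8, 10]
Length 3; one witness is 5, 8, 13.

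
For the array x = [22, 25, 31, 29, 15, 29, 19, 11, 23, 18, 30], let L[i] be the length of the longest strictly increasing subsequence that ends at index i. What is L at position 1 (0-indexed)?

dp[i] = 1 + max{dp[j] : j<i, x[j]<x[i]} (or 1 if no such j):
i:      0  1  2  3  4  5  6  7  8  9 10
x[i]:  22 25 31 29 15 29 19 11 23 18 30
dp:     1  2  3  3  1  3  2  1  3  2  4
At index 1 the value is 2.

2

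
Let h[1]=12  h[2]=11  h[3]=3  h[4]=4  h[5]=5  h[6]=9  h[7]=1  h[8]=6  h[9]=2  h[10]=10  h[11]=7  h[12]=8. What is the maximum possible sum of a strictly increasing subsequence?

33

Let S[i] be the best sum of a strictly increasing subsequence ending at i:
i:      1  2  3  4  5  6  7  8  9 10 11 12
h[i]:  12 11  3  4  5  9  1  6  2 10  7  8
S:     12 11  3  7 12 21  1 18  3 31 25 33
Maximum is 33 (e.g. 3 + 4 + 5 + 6 + 7 + 8).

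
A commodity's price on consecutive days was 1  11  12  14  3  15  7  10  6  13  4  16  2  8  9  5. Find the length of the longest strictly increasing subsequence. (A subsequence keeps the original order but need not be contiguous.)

Let dp[i] be the length of the longest such subsequence ending at index i:
i:      1  2  3  4  5  6  7  8  9 10 11 12 13 14 15 16
a[i]:   1 11 12 14  3 15  7 10  6 13  4 16  2  8  9  5
dp:     1  2  3  4  2  5  3  4  3  5  3  6  2  4  5  4
Maximum dp value is 6.

6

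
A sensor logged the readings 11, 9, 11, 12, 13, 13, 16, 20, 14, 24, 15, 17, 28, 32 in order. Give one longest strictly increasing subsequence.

9, 11, 12, 13, 16, 20, 24, 28, 32

Patience tails give the LIS length; then backtrack through the dp parents:
11 → extends → [11]
9 → replaces 11 → [9]
11 → extends → [9, 11]
12 → extends → [9, 11, 12]
13 → extends → [9, 11, 12, 13]
13 → already a tail → [9, 11, 12, 13]
16 → extends → [9, 11, 12, 13, 16]
20 → extends → [9, 11, 12, 13, 16, 20]
14 → replaces 16 → [9, 11, 12, 13, 14, 20]
24 → extends → [9, 11, 12, 13, 14, 20, 24]
15 → replaces 20 → [9, 11, 12, 13, 14, 15, 24]
17 → replaces 24 → [9, 11, 12, 13, 14, 15, 17]
28 → extends → [9, 11, 12, 13, 14, 15, 17, 28]
32 → extends → [9, 11, 12, 13, 14, 15, 17, 28, 32]
Length 9; one witness is 9, 11, 12, 13, 16, 20, 24, 28, 32.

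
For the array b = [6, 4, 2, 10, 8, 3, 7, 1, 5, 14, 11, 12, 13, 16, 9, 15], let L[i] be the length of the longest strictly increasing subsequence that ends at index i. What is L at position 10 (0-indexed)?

dp[i] = 1 + max{dp[j] : j<i, b[j]<b[i]} (or 1 if no such j):
i:      0  1  2  3  4  5  6  7  8  9 10 11 12 13 14 15
b[i]:   6  4  2 10  8  3  7  1  5 14 11 12 13 16  9 15
dp:     1  1  1  2  2  2  3  1  3  4  4  5  6  7  4  7
At index 10 the value is 4.

4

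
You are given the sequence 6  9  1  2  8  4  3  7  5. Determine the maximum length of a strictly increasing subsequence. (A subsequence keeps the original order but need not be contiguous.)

Track the smallest tail for each achievable length (strict):
6 → extends → [6]
9 → extends → [6, 9]
1 → replaces 6 → [1, 9]
2 → replaces 9 → [1, 2]
8 → extends → [1, 2, 8]
4 → replaces 8 → [1, 2, 4]
3 → replaces 4 → [1, 2, 3]
7 → extends → [1, 2, 3, 7]
5 → replaces 7 → [1, 2, 3, 5]
Four tails, so the longest strictly increasing subsequence has length 4 (e.g. 1, 2, 4, 7).

4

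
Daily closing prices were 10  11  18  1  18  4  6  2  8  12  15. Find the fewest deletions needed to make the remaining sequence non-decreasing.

5

Fewest deletions = n − (longest non-decreasing subsequence).
Patience tails:
10 → extends → [10]
11 → extends → [10, 11]
18 → extends → [10, 11, 18]
1 → replaces 10 → [1, 11, 18]
18 → extends → [1, 11, 18, 18]
4 → replaces 11 → [1, 4, 18, 18]
6 → replaces 18 → [1, 4, 6, 18]
2 → replaces 4 → [1, 2, 6, 18]
8 → replaces 18 → [1, 2, 6, 8]
12 → extends → [1, 2, 6, 8, 12]
15 → extends → [1, 2, 6, 8, 12, 15]
Longest non-decreasing subsequence has length 6, so deletions = 11 − 6 = 5.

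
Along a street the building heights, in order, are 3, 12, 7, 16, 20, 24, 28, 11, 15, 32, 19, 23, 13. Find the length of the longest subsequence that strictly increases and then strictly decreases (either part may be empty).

inc[i] = longest strictly increasing subsequence ending at i; dec[i] = longest strictly decreasing subsequence starting at i:
i:      1  2  3  4  5  6  7  8  9 10 11 12 13
a[i]:   3 12  7 16 20 24 28 11 15 32 19 23 13
inc:    1  2  2  3  4  5  6  3  4  7  5  6  4
dec:    1  2  1  3  3  3  3  1  2  3  2  2  1
Best peak at i=10 (value 32): inc=7, dec=3, length 7+3−1 = 9.

9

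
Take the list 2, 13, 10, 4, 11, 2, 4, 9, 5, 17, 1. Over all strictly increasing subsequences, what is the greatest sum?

40

Let S[i] be the best sum of a strictly increasing subsequence ending at i:
i:      1  2  3  4  5  6  7  8  9 10 11
a[i]:   2 13 10  4 11  2  4  9  5 17  1
S:      2 15 12  6 23  2  6 15 11 40  1
Maximum is 40 (e.g. 2 + 10 + 11 + 17).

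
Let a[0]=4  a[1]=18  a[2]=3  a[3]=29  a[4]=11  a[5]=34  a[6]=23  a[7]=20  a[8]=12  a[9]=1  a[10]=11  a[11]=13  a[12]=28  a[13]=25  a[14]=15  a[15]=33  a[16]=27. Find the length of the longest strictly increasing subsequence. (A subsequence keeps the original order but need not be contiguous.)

Let dp[i] be the length of the longest such subsequence ending at index i:
i:      0  1  2  3  4  5  6  7  8  9 10 11 12 13 14 15 16
a[i]:   4 18  3 29 11 34 23 20 12  1 11 13 28 25 15 33 27
dp:     1  2  1  3  2  4  3  3  3  1  2  4  5  5  5  6  6
Maximum dp value is 6.

6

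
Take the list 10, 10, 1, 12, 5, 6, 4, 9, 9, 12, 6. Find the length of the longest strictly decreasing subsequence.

Negate each value so 'decreasing' becomes 'increasing', then run patience tails on the negated sequence:
-10 → extends → [-10]
-10 → already a tail → [-10]
-1 → extends → [-10, -1]
-12 → replaces -10 → [-12, -1]
-5 → replaces -1 → [-12, -5]
-6 → replaces -5 → [-12, -6]
-4 → extends → [-12, -6, -4]
-9 → replaces -6 → [-12, -9, -4]
-9 → already a tail → [-12, -9, -4]
-12 → already a tail → [-12, -9, -4]
-6 → replaces -4 → [-12, -9, -6]
Three tails, so the longest strictly decreasing subsequence of the original has length 3.

3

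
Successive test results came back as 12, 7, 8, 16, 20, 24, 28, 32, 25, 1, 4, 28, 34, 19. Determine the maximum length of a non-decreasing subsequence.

8

Let dp[i] be the length of the longest such subsequence ending at index i:
i:      1  2  3  4  5  6  7  8  9 10 11 12 13 14
a[i]:  12  7  8 16 20 24 28 32 25  1  4 28 34 19
dp:     1  1  2  3  4  5  6  7  6  1  2  7  8  4
Maximum dp value is 8.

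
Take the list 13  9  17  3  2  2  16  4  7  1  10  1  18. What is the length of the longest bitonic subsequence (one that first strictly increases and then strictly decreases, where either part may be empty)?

inc[i] = longest strictly increasing subsequence ending at i; dec[i] = longest strictly decreasing subsequence starting at i:
i:      1  2  3  4  5  6  7  8  9 10 11 12 13
a[i]:  13  9 17  3  2  2 16  4  7  1 10  1 18
inc:    1  1  2  1  1  1  2  2  3  1  4  1  5
dec:    5  4  4  3  2  2  3  2  2  1  2  1  1
Best peak at i=1 (value 13): inc=1, dec=5, length 1+5−1 = 5.

5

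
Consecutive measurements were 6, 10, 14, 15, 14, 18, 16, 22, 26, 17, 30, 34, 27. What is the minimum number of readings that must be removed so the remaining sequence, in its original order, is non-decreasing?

4

Fewest deletions = n − (longest non-decreasing subsequence).
i:      1  2  3  4  5  6  7  8  9 10 11 12 13
a[i]:   6 10 14 15 14 18 16 22 26 17 30 34 27
dp:     1  2  3  4  4  5  5  6  7  6  8  9  8
max dp = 9, so deletions = 13 − 9 = 4.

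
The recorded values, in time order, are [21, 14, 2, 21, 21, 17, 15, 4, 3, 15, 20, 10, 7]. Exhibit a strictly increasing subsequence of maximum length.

2, 4, 15, 20

Patience tails give the LIS length; then backtrack through the dp parents:
21 → extends → [21]
14 → replaces 21 → [14]
2 → replaces 14 → [2]
21 → extends → [2, 21]
21 → already a tail → [2, 21]
17 → replaces 21 → [2, 17]
15 → replaces 17 → [2, 15]
4 → replaces 15 → [2, 4]
3 → replaces 4 → [2, 3]
15 → extends → [2, 3, 15]
20 → extends → [2, 3, 15, 20]
10 → replaces 15 → [2, 3, 10, 20]
7 → replaces 10 → [2, 3, 7, 20]
Length 4; one witness is 2, 4, 15, 20.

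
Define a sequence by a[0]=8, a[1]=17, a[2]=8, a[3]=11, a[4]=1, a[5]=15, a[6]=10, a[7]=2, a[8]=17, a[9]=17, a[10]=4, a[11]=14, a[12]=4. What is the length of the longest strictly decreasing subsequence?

4

Negate each value so 'decreasing' becomes 'increasing', then run patience tails on the negated sequence:
-8 → extends → [-8]
-17 → replaces -8 → [-17]
-8 → extends → [-17, -8]
-11 → replaces -8 → [-17, -11]
-1 → extends → [-17, -11, -1]
-15 → replaces -11 → [-17, -15, -1]
-10 → replaces -1 → [-17, -15, -10]
-2 → extends → [-17, -15, -10, -2]
-17 → already a tail → [-17, -15, -10, -2]
-17 → already a tail → [-17, -15, -10, -2]
-4 → replaces -2 → [-17, -15, -10, -4]
-14 → replaces -10 → [-17, -15, -14, -4]
-4 → already a tail → [-17, -15, -14, -4]
Four tails, so the longest strictly decreasing subsequence of the original has length 4.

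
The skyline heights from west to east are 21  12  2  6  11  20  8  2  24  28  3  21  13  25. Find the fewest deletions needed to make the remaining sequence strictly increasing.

8

Fewest deletions = n − (longest strictly increasing subsequence).
i:      1  2  3  4  5  6  7  8  9 10 11 12 13 14
a[i]:  21 12  2  6 11 20  8  2 24 28  3 21 13 25
dp:     1  1  1  2  3  4  3  1  5  6  2  5  4  6
max dp = 6, so deletions = 14 − 6 = 8.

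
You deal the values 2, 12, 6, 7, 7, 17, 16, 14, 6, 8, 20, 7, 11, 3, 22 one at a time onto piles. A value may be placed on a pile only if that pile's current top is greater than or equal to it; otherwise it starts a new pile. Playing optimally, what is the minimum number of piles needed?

The minimum number of non-increasing subsequences covering a sequence equals the length of its longest strictly increasing subsequence.
LIS length is 6 (e.g. 2, 6, 7, 17, 20, 22), so 6 piles are needed.

6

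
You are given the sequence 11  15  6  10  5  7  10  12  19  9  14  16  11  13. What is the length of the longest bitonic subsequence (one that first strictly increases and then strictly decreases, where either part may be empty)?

7

inc[i] = longest strictly increasing subsequence ending at i; dec[i] = longest strictly decreasing subsequence starting at i:
i:      1  2  3  4  5  6  7  8  9 10 11 12 13 14
a[i]:  11 15  6 10  5  7 10 12 19  9 14 16 11 13
inc:    1  2  1  2  1  2  3  4  5  3  5  6  4  5
dec:    3  3  2  2  1  1  2  2  3  1  2  2  1  1
Best peak at i=9 (value 19): inc=5, dec=3, length 5+3−1 = 7.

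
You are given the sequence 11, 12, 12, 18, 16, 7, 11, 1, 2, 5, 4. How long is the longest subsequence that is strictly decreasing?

5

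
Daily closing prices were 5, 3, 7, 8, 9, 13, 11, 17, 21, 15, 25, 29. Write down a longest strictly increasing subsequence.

Patience tails give the LIS length; then backtrack through the dp parents:
5 → extends → [5]
3 → replaces 5 → [3]
7 → extends → [3, 7]
8 → extends → [3, 7, 8]
9 → extends → [3, 7, 8, 9]
13 → extends → [3, 7, 8, 9, 13]
11 → replaces 13 → [3, 7, 8, 9, 11]
17 → extends → [3, 7, 8, 9, 11, 17]
21 → extends → [3, 7, 8, 9, 11, 17, 21]
15 → replaces 17 → [3, 7, 8, 9, 11, 15, 21]
25 → extends → [3, 7, 8, 9, 11, 15, 21, 25]
29 → extends → [3, 7, 8, 9, 11, 15, 21, 25, 29]
Length 9; one witness is 5, 7, 8, 9, 13, 17, 21, 25, 29.

5, 7, 8, 9, 13, 17, 21, 25, 29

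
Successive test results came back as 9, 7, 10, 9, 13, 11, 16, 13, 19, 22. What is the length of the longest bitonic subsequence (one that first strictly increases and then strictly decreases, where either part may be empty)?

6

inc[i] = longest strictly increasing subsequence ending at i; dec[i] = longest strictly decreasing subsequence starting at i:
i:      1  2  3  4  5  6  7  8  9 10
a[i]:   9  7 10  9 13 11 16 13 19 22
inc:    1  1  2  2  3  3  4  4  5  6
dec:    2  1  2  1  2  1  2  1  1  1
Best peak at i=10 (value 22): inc=6, dec=1, length 6+1−1 = 6.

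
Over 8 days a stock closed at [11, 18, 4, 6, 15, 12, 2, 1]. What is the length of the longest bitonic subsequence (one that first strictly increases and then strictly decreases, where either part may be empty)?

6

inc[i] = longest strictly increasing subsequence ending at i; dec[i] = longest strictly decreasing subsequence starting at i:
i:      1  2  3  4  5  6  7  8
a[i]:  11 18  4  6 15 12  2  1
inc:    1  2  1  2  3  3  1  1
dec:    4  5  3  3  4  3  2  1
Best peak at i=2 (value 18): inc=2, dec=5, length 2+5−1 = 6.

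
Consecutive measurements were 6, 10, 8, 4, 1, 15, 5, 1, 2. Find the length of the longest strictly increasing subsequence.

Let dp[i] be the length of the longest such subsequence ending at index i:
i:      1  2  3  4  5  6  7  8  9
a[i]:   6 10  8  4  1 15  5  1  2
dp:     1  2  2  1  1  3  2  1  2
Maximum dp value is 3.

3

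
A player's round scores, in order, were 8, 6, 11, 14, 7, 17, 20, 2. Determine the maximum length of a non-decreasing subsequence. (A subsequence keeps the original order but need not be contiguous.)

5

Track the smallest tail for each achievable length (allowing ties):
8 → extends → [8]
6 → replaces 8 → [6]
11 → extends → [6, 11]
14 → extends → [6, 11, 14]
7 → replaces 11 → [6, 7, 14]
17 → extends → [6, 7, 14, 17]
20 → extends → [6, 7, 14, 17, 20]
2 → replaces 6 → [2, 7, 14, 17, 20]
Five tails, so the longest non-decreasing subsequence has length 5 (e.g. 8, 11, 14, 17, 20).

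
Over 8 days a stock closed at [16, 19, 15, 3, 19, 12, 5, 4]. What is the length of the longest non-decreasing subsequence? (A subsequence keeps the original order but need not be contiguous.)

3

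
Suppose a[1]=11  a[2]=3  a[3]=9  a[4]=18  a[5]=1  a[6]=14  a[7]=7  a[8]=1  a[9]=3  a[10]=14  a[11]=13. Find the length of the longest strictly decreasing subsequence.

4

Let dp[i] be the longest strictly decreasing subsequence ending at i:
i:      1  2  3  4  5  6  7  8  9 10 11
a[i]:  11  3  9 18  1 14  7  1  3 14 13
dp:     1  2  2  1  3  2  3  4  4  2  3
Maximum is 4.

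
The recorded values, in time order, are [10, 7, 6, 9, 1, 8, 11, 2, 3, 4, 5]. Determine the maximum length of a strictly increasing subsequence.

Let dp[i] be the length of the longest such subsequence ending at index i:
i:      1  2  3  4  5  6  7  8  9 10 11
a[i]:  10  7  6  9  1  8 11  2  3  4  5
dp:     1  1  1  2  1  2  3  2  3  4  5
Maximum dp value is 5.

5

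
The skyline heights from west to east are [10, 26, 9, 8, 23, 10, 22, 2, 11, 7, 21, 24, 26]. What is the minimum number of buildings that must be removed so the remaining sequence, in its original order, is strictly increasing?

Fewest deletions = n − (longest strictly increasing subsequence).
Patience tails:
10 → extends → [10]
26 → extends → [10, 26]
9 → replaces 10 → [9, 26]
8 → replaces 9 → [8, 26]
23 → replaces 26 → [8, 23]
10 → replaces 23 → [8, 10]
22 → extends → [8, 10, 22]
2 → replaces 8 → [2, 10, 22]
11 → replaces 22 → [2, 10, 11]
7 → replaces 10 → [2, 7, 11]
21 → extends → [2, 7, 11, 21]
24 → extends → [2, 7, 11, 21, 24]
26 → extends → [2, 7, 11, 21, 24, 26]
Longest strictly increasing subsequence has length 6, so deletions = 13 − 6 = 7.

7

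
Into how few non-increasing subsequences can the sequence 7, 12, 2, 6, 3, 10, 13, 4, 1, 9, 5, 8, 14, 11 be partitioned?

Place each on the leftmost legal pile:
7 → new pile 1 (tops now [7])
12 → new pile 2 (tops now [7, 12])
2 → pile 1 (tops now [2, 12])
6 → pile 2 (tops now [2, 6])
3 → pile 2 (tops now [2, 3])
10 → new pile 3 (tops now [2, 3, 10])
13 → new pile 4 (tops now [2, 3, 10, 13])
4 → pile 3 (tops now [2, 3, 4, 13])
1 → pile 1 (tops now [1, 3, 4, 13])
9 → pile 4 (tops now [1, 3, 4, 9])
5 → pile 4 (tops now [1, 3, 4, 5])
8 → new pile 5 (tops now [1, 3, 4, 5, 8])
14 → new pile 6 (tops now [1, 3, 4, 5, 8, 14])
11 → pile 6 (tops now [1, 3, 4, 5, 8, 11])
Six piles.

6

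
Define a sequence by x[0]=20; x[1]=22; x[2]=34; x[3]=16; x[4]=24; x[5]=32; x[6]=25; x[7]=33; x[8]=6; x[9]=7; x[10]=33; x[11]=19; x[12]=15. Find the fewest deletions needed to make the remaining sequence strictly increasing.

8

Fewest deletions = n − (longest strictly increasing subsequence).
Patience tails:
20 → extends → [20]
22 → extends → [20, 22]
34 → extends → [20, 22, 34]
16 → replaces 20 → [16, 22, 34]
24 → replaces 34 → [16, 22, 24]
32 → extends → [16, 22, 24, 32]
25 → replaces 32 → [16, 22, 24, 25]
33 → extends → [16, 22, 24, 25, 33]
6 → replaces 16 → [6, 22, 24, 25, 33]
7 → replaces 22 → [6, 7, 24, 25, 33]
33 → already a tail → [6, 7, 24, 25, 33]
19 → replaces 24 → [6, 7, 19, 25, 33]
15 → replaces 19 → [6, 7, 15, 25, 33]
Longest strictly increasing subsequence has length 5, so deletions = 13 − 5 = 8.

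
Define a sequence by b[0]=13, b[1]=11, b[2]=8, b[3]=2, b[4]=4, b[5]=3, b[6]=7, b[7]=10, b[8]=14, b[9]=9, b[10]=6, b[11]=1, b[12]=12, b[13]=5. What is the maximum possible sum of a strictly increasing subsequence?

Let S[i] be the best sum of a strictly increasing subsequence ending at i:
i:      0  1  2  3  4  5  6  7  8  9 10 11 12 13
b[i]:  13 11  8  2  4  3  7 10 14  9  6  1 12  5
S:     13 11  8  2  6  5 13 23 37 22 12  1 35 11
Maximum is 37 (e.g. 2 + 4 + 7 + 10 + 14).

37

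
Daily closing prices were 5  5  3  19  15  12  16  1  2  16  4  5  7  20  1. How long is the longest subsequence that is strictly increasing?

6

Let dp[i] be the length of the longest such subsequence ending at index i:
i:      1  2  3  4  5  6  7  8  9 10 11 12 13 14 15
a[i]:   5  5  3 19 15 12 16  1  2 16  4  5  7 20  1
dp:     1  1  1  2  2  2  3  1  2  3  3  4  5  6  1
Maximum dp value is 6.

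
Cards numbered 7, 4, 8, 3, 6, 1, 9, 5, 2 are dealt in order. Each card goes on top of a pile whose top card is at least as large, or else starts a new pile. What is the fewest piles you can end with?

3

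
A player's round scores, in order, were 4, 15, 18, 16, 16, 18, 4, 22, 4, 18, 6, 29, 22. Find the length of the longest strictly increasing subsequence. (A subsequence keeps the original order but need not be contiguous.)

Let dp[i] be the length of the longest such subsequence ending at index i:
i:      1  2  3  4  5  6  7  8  9 10 11 12 13
a[i]:   4 15 18 16 16 18  4 22  4 18  6 29 22
dp:     1  2  3  3  3  4  1  5  1  4  2  6  5
Maximum dp value is 6.

6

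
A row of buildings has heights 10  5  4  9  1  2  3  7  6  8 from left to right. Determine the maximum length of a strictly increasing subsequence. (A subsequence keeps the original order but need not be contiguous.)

5

Track the smallest tail for each achievable length (strict):
10 → extends → [10]
5 → replaces 10 → [5]
4 → replaces 5 → [4]
9 → extends → [4, 9]
1 → replaces 4 → [1, 9]
2 → replaces 9 → [1, 2]
3 → extends → [1, 2, 3]
7 → extends → [1, 2, 3, 7]
6 → replaces 7 → [1, 2, 3, 6]
8 → extends → [1, 2, 3, 6, 8]
Five tails, so the longest strictly increasing subsequence has length 5 (e.g. 1, 2, 3, 7, 8).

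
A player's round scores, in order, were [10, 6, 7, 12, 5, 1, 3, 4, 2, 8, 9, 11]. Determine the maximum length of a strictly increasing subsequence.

Track the smallest tail for each achievable length (strict):
10 → extends → [10]
6 → replaces 10 → [6]
7 → extends → [6, 7]
12 → extends → [6, 7, 12]
5 → replaces 6 → [5, 7, 12]
1 → replaces 5 → [1, 7, 12]
3 → replaces 7 → [1, 3, 12]
4 → replaces 12 → [1, 3, 4]
2 → replaces 3 → [1, 2, 4]
8 → extends → [1, 2, 4, 8]
9 → extends → [1, 2, 4, 8, 9]
11 → extends → [1, 2, 4, 8, 9, 11]
Six tails, so the longest strictly increasing subsequence has length 6 (e.g. 1, 3, 4, 8, 9, 11).

6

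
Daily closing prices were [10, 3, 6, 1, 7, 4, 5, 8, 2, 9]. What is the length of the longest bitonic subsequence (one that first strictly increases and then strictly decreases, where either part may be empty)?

5

inc[i] = longest strictly increasing subsequence ending at i; dec[i] = longest strictly decreasing subsequence starting at i:
i:      1  2  3  4  5  6  7  8  9 10
a[i]:  10  3  6  1  7  4  5  8  2  9
inc:    1  1  2  1  3  2  3  4  2  5
dec:    4  2  3  1  3  2  2  2  1  1
Best peak at i=5 (value 7): inc=3, dec=3, length 3+3−1 = 5.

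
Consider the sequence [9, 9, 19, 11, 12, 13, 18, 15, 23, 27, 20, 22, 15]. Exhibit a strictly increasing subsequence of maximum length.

9, 11, 12, 13, 18, 23, 27

Patience tails give the LIS length; then backtrack through the dp parents:
9 → extends → [9]
9 → already a tail → [9]
19 → extends → [9, 19]
11 → replaces 19 → [9, 11]
12 → extends → [9, 11, 12]
13 → extends → [9, 11, 12, 13]
18 → extends → [9, 11, 12, 13, 18]
15 → replaces 18 → [9, 11, 12, 13, 15]
23 → extends → [9, 11, 12, 13, 15, 23]
27 → extends → [9, 11, 12, 13, 15, 23, 27]
20 → replaces 23 → [9, 11, 12, 13, 15, 20, 27]
22 → replaces 27 → [9, 11, 12, 13, 15, 20, 22]
15 → already a tail → [9, 11, 12, 13, 15, 20, 22]
Length 7; one witness is 9, 11, 12, 13, 18, 23, 27.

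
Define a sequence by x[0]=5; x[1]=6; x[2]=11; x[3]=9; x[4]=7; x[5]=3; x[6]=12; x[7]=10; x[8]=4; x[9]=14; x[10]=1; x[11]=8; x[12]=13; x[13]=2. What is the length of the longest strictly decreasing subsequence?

5

Negate each value so 'decreasing' becomes 'increasing', then run patience tails on the negated sequence:
-5 → extends → [-5]
-6 → replaces -5 → [-6]
-11 → replaces -6 → [-11]
-9 → extends → [-11, -9]
-7 → extends → [-11, -9, -7]
-3 → extends → [-11, -9, -7, -3]
-12 → replaces -11 → [-12, -9, -7, -3]
-10 → replaces -9 → [-12, -10, -7, -3]
-4 → replaces -3 → [-12, -10, -7, -4]
-14 → replaces -12 → [-14, -10, -7, -4]
-1 → extends → [-14, -10, -7, -4, -1]
-8 → replaces -7 → [-14, -10, -8, -4, -1]
-13 → replaces -10 → [-14, -13, -8, -4, -1]
-2 → replaces -1 → [-14, -13, -8, -4, -2]
Five tails, so the longest strictly decreasing subsequence of the original has length 5.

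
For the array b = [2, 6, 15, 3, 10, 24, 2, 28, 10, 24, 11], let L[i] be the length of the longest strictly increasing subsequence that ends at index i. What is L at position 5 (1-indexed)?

3

dp[i] = 1 + max{dp[j] : j<i, b[j]<b[i]} (or 1 if no such j):
i:      1  2  3  4  5  6  7  8  9 10 11
b[i]:   2  6 15  3 10 24  2 28 10 24 11
dp:     1  2  3  2  3  4  1  5  3  4  4
At index 5 the value is 3.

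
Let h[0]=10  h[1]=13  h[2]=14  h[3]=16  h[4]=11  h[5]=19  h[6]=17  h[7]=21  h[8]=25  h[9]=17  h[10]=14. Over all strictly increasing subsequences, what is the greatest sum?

Let S[i] be the best sum of a strictly increasing subsequence ending at i:
i:       0   1   2   3   4   5   6   7   8   9  10
h[i]:   10  13  14  16  11  19  17  21  25  17  14
S:      10  23  37  53  21  72  70  93 118  70  37
Maximum is 118 (e.g. 10 + 13 + 14 + 16 + 19 + 21 + 25).

118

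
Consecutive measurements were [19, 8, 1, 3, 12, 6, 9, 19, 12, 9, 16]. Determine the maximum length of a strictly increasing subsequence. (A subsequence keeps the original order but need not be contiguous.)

Track the smallest tail for each achievable length (strict):
19 → extends → [19]
8 → replaces 19 → [8]
1 → replaces 8 → [1]
3 → extends → [1, 3]
12 → extends → [1, 3, 12]
6 → replaces 12 → [1, 3, 6]
9 → extends → [1, 3, 6, 9]
19 → extends → [1, 3, 6, 9, 19]
12 → replaces 19 → [1, 3, 6, 9, 12]
9 → already a tail → [1, 3, 6, 9, 12]
16 → extends → [1, 3, 6, 9, 12, 16]
Six tails, so the longest strictly increasing subsequence has length 6 (e.g. 1, 3, 6, 9, 12, 16).

6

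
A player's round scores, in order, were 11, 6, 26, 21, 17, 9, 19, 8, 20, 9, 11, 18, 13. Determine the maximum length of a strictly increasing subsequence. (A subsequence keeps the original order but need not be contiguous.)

5

Track the smallest tail for each achievable length (strict):
11 → extends → [11]
6 → replaces 11 → [6]
26 → extends → [6, 26]
21 → replaces 26 → [6, 21]
17 → replaces 21 → [6, 17]
9 → replaces 17 → [6, 9]
19 → extends → [6, 9, 19]
8 → replaces 9 → [6, 8, 19]
20 → extends → [6, 8, 19, 20]
9 → replaces 19 → [6, 8, 9, 20]
11 → replaces 20 → [6, 8, 9, 11]
18 → extends → [6, 8, 9, 11, 18]
13 → replaces 18 → [6, 8, 9, 11, 13]
Five tails, so the longest strictly increasing subsequence has length 5 (e.g. 6, 8, 9, 11, 18).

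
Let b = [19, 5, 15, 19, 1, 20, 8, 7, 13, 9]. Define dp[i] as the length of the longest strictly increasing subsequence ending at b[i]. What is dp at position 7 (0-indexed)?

dp[i] = 1 + max{dp[j] : j<i, b[j]<b[i]} (or 1 if no such j):
i:      0  1  2  3  4  5  6  7  8  9
b[i]:  19  5 15 19  1 20  8  7 13  9
dp:     1  1  2  3  1  4  2  2  3  3
At index 7 the value is 2.

2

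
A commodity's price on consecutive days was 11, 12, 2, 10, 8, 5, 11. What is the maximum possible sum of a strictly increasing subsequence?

Let S[i] be the best sum of a strictly increasing subsequence ending at i:
i:      1  2  3  4  5  6  7
a[i]:  11 12  2 10  8  5 11
S:     11 23  2 12 10  7 23
Maximum is 23 (e.g. 11 + 12).

23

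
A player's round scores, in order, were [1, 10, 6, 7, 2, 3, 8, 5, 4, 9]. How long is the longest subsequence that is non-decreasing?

5

Let dp[i] be the length of the longest such subsequence ending at index i:
i:      1  2  3  4  5  6  7  8  9 10
a[i]:   1 10  6  7  2  3  8  5  4  9
dp:     1  2  2  3  2  3  4  4  4  5
Maximum dp value is 5.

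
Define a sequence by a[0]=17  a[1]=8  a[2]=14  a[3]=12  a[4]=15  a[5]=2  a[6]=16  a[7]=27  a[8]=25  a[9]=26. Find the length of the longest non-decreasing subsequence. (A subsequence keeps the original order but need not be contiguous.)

6

Track the smallest tail for each achievable length (allowing ties):
17 → extends → [17]
8 → replaces 17 → [8]
14 → extends → [8, 14]
12 → replaces 14 → [8, 12]
15 → extends → [8, 12, 15]
2 → replaces 8 → [2, 12, 15]
16 → extends → [2, 12, 15, 16]
27 → extends → [2, 12, 15, 16, 27]
25 → replaces 27 → [2, 12, 15, 16, 25]
26 → extends → [2, 12, 15, 16, 25, 26]
Six tails, so the longest non-decreasing subsequence has length 6 (e.g. 8, 14, 15, 16, 25, 26).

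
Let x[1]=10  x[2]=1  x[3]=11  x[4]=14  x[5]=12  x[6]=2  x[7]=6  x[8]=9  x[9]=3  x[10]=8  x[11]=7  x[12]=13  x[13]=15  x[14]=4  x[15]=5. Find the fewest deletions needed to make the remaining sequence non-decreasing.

Fewest deletions = n − (longest non-decreasing subsequence).
Patience tails:
10 → extends → [10]
1 → replaces 10 → [1]
11 → extends → [1, 11]
14 → extends → [1, 11, 14]
12 → replaces 14 → [1, 11, 12]
2 → replaces 11 → [1, 2, 12]
6 → replaces 12 → [1, 2, 6]
9 → extends → [1, 2, 6, 9]
3 → replaces 6 → [1, 2, 3, 9]
8 → replaces 9 → [1, 2, 3, 8]
7 → replaces 8 → [1, 2, 3, 7]
13 → extends → [1, 2, 3, 7, 13]
15 → extends → [1, 2, 3, 7, 13, 15]
4 → replaces 7 → [1, 2, 3, 4, 13, 15]
5 → replaces 13 → [1, 2, 3, 4, 5, 15]
Longest non-decreasing subsequence has length 6, so deletions = 15 − 6 = 9.

9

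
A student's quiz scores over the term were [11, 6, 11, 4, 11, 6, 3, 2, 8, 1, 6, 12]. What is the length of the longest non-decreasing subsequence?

Let dp[i] be the length of the longest such subsequence ending at index i:
i:      1  2  3  4  5  6  7  8  9 10 11 12
a[i]:  11  6 11  4 11  6  3  2  8  1  6 12
dp:     1  1  2  1  3  2  1  1  3  1  3  4
Maximum dp value is 4.

4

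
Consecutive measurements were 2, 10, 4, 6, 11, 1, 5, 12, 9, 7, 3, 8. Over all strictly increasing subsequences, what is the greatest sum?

Let S[i] be the best sum of a strictly increasing subsequence ending at i:
i:      1  2  3  4  5  6  7  8  9 10 11 12
a[i]:   2 10  4  6 11  1  5 12  9  7  3  8
S:      2 12  6 12 23  1 11 35 21 19  5 27
Maximum is 35 (e.g. 2 + 4 + 6 + 11 + 12).

35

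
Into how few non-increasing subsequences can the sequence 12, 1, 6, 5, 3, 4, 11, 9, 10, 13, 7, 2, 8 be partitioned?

Place each on the leftmost legal pile:
12 → new pile 1 (tops now [12])
1 → pile 1 (tops now [1])
6 → new pile 2 (tops now [1, 6])
5 → pile 2 (tops now [1, 5])
3 → pile 2 (tops now [1, 3])
4 → new pile 3 (tops now [1, 3, 4])
11 → new pile 4 (tops now [1, 3, 4, 11])
9 → pile 4 (tops now [1, 3, 4, 9])
10 → new pile 5 (tops now [1, 3, 4, 9, 10])
13 → new pile 6 (tops now [1, 3, 4, 9, 10, 13])
7 → pile 4 (tops now [1, 3, 4, 7, 10, 13])
2 → pile 2 (tops now [1, 2, 4, 7, 10, 13])
8 → pile 5 (tops now [1, 2, 4, 7, 8, 13])
Six piles.

6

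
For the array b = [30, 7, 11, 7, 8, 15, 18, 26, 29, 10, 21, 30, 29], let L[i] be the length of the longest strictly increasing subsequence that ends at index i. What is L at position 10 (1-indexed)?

dp[i] = 1 + max{dp[j] : j<i, b[j]<b[i]} (or 1 if no such j):
i:      1  2  3  4  5  6  7  8  9 10 11 12 13
b[i]:  30  7 11  7  8 15 18 26 29 10 21 30 29
dp:     1  1  2  1  2  3  4  5  6  3  5  7  6
At index 10 the value is 3.

3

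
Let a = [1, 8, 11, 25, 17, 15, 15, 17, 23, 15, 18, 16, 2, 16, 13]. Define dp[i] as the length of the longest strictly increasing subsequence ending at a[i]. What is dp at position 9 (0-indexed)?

4

dp[i] = 1 + max{dp[j] : j<i, a[j]<a[i]} (or 1 if no such j):
i:      0  1  2  3  4  5  6  7  8  9 10 11 12 13 14
a[i]:   1  8 11 25 17 15 15 17 23 15 18 16  2 16 13
dp:     1  2  3  4  4  4  4  5  6  4  6  5  2  5  4
At index 9 the value is 4.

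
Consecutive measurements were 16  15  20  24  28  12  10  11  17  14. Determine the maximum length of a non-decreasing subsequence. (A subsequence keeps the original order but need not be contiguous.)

Let dp[i] be the length of the longest such subsequence ending at index i:
i:      1  2  3  4  5  6  7  8  9 10
a[i]:  16 15 20 24 28 12 10 11 17 14
dp:     1  1  2  3  4  1  1  2  3  3
Maximum dp value is 4.

4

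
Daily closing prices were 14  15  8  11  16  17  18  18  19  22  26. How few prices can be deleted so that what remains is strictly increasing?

Fewest deletions = n − (longest strictly increasing subsequence).
Patience tails:
14 → extends → [14]
15 → extends → [14, 15]
8 → replaces 14 → [8, 15]
11 → replaces 15 → [8, 11]
16 → extends → [8, 11, 16]
17 → extends → [8, 11, 16, 17]
18 → extends → [8, 11, 16, 17, 18]
18 → already a tail → [8, 11, 16, 17, 18]
19 → extends → [8, 11, 16, 17, 18, 19]
22 → extends → [8, 11, 16, 17, 18, 19, 22]
26 → extends → [8, 11, 16, 17, 18, 19, 22, 26]
Longest strictly increasing subsequence has length 8, so deletions = 11 − 8 = 3.

3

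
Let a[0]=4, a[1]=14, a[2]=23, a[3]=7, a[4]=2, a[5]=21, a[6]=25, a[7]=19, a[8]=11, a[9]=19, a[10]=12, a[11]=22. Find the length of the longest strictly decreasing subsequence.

Negate each value so 'decreasing' becomes 'increasing', then run patience tails on the negated sequence:
-4 → extends → [-4]
-14 → replaces -4 → [-14]
-23 → replaces -14 → [-23]
-7 → extends → [-23, -7]
-2 → extends → [-23, -7, -2]
-21 → replaces -7 → [-23, -21, -2]
-25 → replaces -23 → [-25, -21, -2]
-19 → replaces -2 → [-25, -21, -19]
-11 → extends → [-25, -21, -19, -11]
-19 → already a tail → [-25, -21, -19, -11]
-12 → replaces -11 → [-25, -21, -19, -12]
-22 → replaces -21 → [-25, -22, -19, -12]
Four tails, so the longest strictly decreasing subsequence of the original has length 4.

4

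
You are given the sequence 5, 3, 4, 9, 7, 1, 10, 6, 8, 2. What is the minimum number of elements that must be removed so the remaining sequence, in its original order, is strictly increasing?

Fewest deletions = n − (longest strictly increasing subsequence).
Patience tails:
5 → extends → [5]
3 → replaces 5 → [3]
4 → extends → [3, 4]
9 → extends → [3, 4, 9]
7 → replaces 9 → [3, 4, 7]
1 → replaces 3 → [1, 4, 7]
10 → extends → [1, 4, 7, 10]
6 → replaces 7 → [1, 4, 6, 10]
8 → replaces 10 → [1, 4, 6, 8]
2 → replaces 4 → [1, 2, 6, 8]
Longest strictly increasing subsequence has length 4, so deletions = 10 − 4 = 6.

6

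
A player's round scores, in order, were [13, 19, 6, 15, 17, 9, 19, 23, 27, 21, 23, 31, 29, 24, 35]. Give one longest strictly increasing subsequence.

13, 15, 17, 19, 23, 27, 31, 35

Patience tails give the LIS length; then backtrack through the dp parents:
13 → extends → [13]
19 → extends → [13, 19]
6 → replaces 13 → [6, 19]
15 → replaces 19 → [6, 15]
17 → extends → [6, 15, 17]
9 → replaces 15 → [6, 9, 17]
19 → extends → [6, 9, 17, 19]
23 → extends → [6, 9, 17, 19, 23]
27 → extends → [6, 9, 17, 19, 23, 27]
21 → replaces 23 → [6, 9, 17, 19, 21, 27]
23 → replaces 27 → [6, 9, 17, 19, 21, 23]
31 → extends → [6, 9, 17, 19, 21, 23, 31]
29 → replaces 31 → [6, 9, 17, 19, 21, 23, 29]
24 → replaces 29 → [6, 9, 17, 19, 21, 23, 24]
35 → extends → [6, 9, 17, 19, 21, 23, 24, 35]
Length 8; one witness is 13, 15, 17, 19, 23, 27, 31, 35.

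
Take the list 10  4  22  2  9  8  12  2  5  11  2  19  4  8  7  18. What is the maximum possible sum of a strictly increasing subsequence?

Let S[i] be the best sum of a strictly increasing subsequence ending at i:
i:      1  2  3  4  5  6  7  8  9 10 11 12 13 14 15 16
a[i]:  10  4 22  2  9  8 12  2  5 11  2 19  4  8  7 18
S:     10  4 32  2 13 12 25  2  9 24  2 44  6 17 16 43
Maximum is 44 (e.g. 4 + 9 + 12 + 19).

44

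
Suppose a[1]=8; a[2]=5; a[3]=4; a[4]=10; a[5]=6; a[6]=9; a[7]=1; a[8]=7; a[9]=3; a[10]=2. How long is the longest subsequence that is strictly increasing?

3

Track the smallest tail for each achievable length (strict):
8 → extends → [8]
5 → replaces 8 → [5]
4 → replaces 5 → [4]
10 → extends → [4, 10]
6 → replaces 10 → [4, 6]
9 → extends → [4, 6, 9]
1 → replaces 4 → [1, 6, 9]
7 → replaces 9 → [1, 6, 7]
3 → replaces 6 → [1, 3, 7]
2 → replaces 3 → [1, 2, 7]
Three tails, so the longest strictly increasing subsequence has length 3 (e.g. 5, 6, 9).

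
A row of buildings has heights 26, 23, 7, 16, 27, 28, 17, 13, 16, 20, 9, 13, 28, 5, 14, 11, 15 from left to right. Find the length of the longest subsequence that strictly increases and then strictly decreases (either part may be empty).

8

inc[i] = longest strictly increasing subsequence ending at i; dec[i] = longest strictly decreasing subsequence starting at i:
i:      1  2  3  4  5  6  7  8  9 10 11 12 13 14 15 16 17
a[i]:  26 23  7 16 27 28 17 13 16 20  9 13 28  5 14 11 15
inc:    1  1  1  2  3  4  3  2  3  4  2  3  5  1  4  3  5
dec:    6  5  2  4  5  5  4  3  3  3  2  2  3  1  2  1  1
Best peak at i=6 (value 28): inc=4, dec=5, length 4+5−1 = 8.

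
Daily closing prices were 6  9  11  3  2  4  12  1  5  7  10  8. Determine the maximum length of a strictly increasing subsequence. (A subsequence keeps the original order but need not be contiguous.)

5

Let dp[i] be the length of the longest such subsequence ending at index i:
i:      1  2  3  4  5  6  7  8  9 10 11 12
a[i]:   6  9 11  3  2  4 12  1  5  7 10  8
dp:     1  2  3  1  1  2  4  1  3  4  5  5
Maximum dp value is 5.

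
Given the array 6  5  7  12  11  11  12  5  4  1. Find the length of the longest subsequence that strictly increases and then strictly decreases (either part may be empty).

inc[i] = longest strictly increasing subsequence ending at i; dec[i] = longest strictly decreasing subsequence starting at i:
i:      1  2  3  4  5  6  7  8  9 10
a[i]:   6  5  7 12 11 11 12  5  4  1
inc:    1  1  2  3  3  3  4  1  1  1
dec:    4  3  4  5  4  4  4  3  2  1
Best peak at i=4 (value 12): inc=3, dec=5, length 3+5−1 = 7.

7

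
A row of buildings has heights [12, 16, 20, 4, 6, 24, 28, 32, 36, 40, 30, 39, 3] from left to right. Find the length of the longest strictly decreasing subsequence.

3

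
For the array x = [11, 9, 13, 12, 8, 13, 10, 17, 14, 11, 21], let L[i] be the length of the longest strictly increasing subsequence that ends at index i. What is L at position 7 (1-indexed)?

dp[i] = 1 + max{dp[j] : j<i, x[j]<x[i]} (or 1 if no such j):
i:      1  2  3  4  5  6  7  8  9 10 11
x[i]:  11  9 13 12  8 13 10 17 14 11 21
dp:     1  1  2  2  1  3  2  4  4  3  5
At index 7 the value is 2.

2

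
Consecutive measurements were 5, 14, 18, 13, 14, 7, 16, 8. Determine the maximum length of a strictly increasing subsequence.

4

Let dp[i] be the length of the longest such subsequence ending at index i:
i:      1  2  3  4  5  6  7  8
a[i]:   5 14 18 13 14  7 16  8
dp:     1  2  3  2  3  2  4  3
Maximum dp value is 4.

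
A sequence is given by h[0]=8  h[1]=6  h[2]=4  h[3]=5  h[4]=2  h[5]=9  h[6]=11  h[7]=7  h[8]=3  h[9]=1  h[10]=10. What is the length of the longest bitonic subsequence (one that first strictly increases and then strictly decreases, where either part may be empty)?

7

inc[i] = longest strictly increasing subsequence ending at i; dec[i] = longest strictly decreasing subsequence starting at i:
i:      0  1  2  3  4  5  6  7  8  9 10
h[i]:   8  6  4  5  2  9 11  7  3  1 10
inc:    1  1  1  2  1  3  4  3  2  1  4
dec:    5  4  3  3  2  4  4  3  2  1  1
Best peak at i=6 (value 11): inc=4, dec=4, length 4+4−1 = 7.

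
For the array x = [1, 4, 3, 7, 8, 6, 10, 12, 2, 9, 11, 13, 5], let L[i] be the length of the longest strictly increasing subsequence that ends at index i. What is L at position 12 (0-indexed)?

3

dp[i] = 1 + max{dp[j] : j<i, x[j]<x[i]} (or 1 if no such j):
i:      0  1  2  3  4  5  6  7  8  9 10 11 12
x[i]:   1  4  3  7  8  6 10 12  2  9 11 13  5
dp:     1  2  2  3  4  3  5  6  2  5  6  7  3
At index 12 the value is 3.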